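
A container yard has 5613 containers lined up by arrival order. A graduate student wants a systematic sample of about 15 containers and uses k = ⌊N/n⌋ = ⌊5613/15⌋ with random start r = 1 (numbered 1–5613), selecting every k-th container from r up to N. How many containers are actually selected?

k = ⌊5613/15⌋ = 374
Achieved size = ⌊(5613 − 1)/374⌋ + 1 = ⌊5612/374⌋ + 1 = 15 + 1 = 16
(last selection: 1 + 15×374 = 5611 ≤ 5613; next would be 5985 > 5613)

16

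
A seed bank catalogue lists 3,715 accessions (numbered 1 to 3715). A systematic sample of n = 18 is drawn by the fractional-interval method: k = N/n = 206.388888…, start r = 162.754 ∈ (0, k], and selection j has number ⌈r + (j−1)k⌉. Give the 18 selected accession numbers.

j=1: r + 0k = 162.754 → ⌈·⌉ = 163
j=2: r + 1k = 369.142888… → ⌈·⌉ = 370
j=3: r + 2k = 575.531777… → ⌈·⌉ = 576
j=4: r + 3k = 781.920666… → ⌈·⌉ = 782
j=5: r + 4k = 988.309555… → ⌈·⌉ = 989
j=6: r + 5k = 1194.698444… → ⌈·⌉ = 1195
j=7: r + 6k = 1401.087333… → ⌈·⌉ = 1402
j=8: r + 7k = 1607.476222… → ⌈·⌉ = 1608
j=9: r + 8k = 1813.865111… → ⌈·⌉ = 1814
j=10: r + 9k = 2020.254 → ⌈·⌉ = 2021
j=11: r + 10k = 2226.642888… → ⌈·⌉ = 2227
j=12: r + 11k = 2433.031777… → ⌈·⌉ = 2434
j=13: r + 12k = 2639.420666… → ⌈·⌉ = 2640
j=14: r + 13k = 2845.809555… → ⌈·⌉ = 2846
j=15: r + 14k = 3052.198444… → ⌈·⌉ = 3053
j=16: r + 15k = 3258.587333… → ⌈·⌉ = 3259
j=17: r + 16k = 3464.976222… → ⌈·⌉ = 3465
j=18: r + 17k = 3671.365111… → ⌈·⌉ = 3672

163, 370, 576, 782, 989, 1195, 1402, 1608, 1814, 2021, 2227, 2434, 2640, 2846, 3053, 3259, 3465, 3672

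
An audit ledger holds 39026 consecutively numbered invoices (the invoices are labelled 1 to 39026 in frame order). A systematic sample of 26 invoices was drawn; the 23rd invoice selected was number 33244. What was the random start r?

k = 39026/26 = 1501
r = 33244 − (23−1)×1501 = 33244 − 33022 = 222

222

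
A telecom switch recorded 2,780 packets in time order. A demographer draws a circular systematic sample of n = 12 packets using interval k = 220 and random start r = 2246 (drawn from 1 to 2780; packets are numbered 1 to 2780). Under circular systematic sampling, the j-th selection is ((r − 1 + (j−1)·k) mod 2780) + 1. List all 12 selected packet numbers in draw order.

2246, 2466, 2686, 126, 346, 566, 786, 1006, 1226, 1446, 1666, 1886

Selection 1: 2246
Selection 2: 2246 + 220 = 2466
Selection 3: 2466 + 220 = 2686
Selection 4: 2686 + 220 = 2906 → 2906 − 2780 = 126
Selection 5: 126 + 220 = 346
Selection 6: 346 + 220 = 566
Selection 7: 566 + 220 = 786
Selection 8: 786 + 220 = 1006
Selection 9: 1006 + 220 = 1226
Selection 10: 1226 + 220 = 1446
Selection 11: 1446 + 220 = 1666
Selection 12: 1666 + 220 = 1886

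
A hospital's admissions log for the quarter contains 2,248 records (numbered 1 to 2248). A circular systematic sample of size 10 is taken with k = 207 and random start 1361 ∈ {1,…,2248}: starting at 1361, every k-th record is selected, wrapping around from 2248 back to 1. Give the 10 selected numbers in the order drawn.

1361, 1568, 1775, 1982, 2189, 148, 355, 562, 769, 976

Selection 1: 1361
Selection 2: 1361 + 207 = 1568
Selection 3: 1568 + 207 = 1775
Selection 4: 1775 + 207 = 1982
Selection 5: 1982 + 207 = 2189
Selection 6: 2189 + 207 = 2396 → 2396 − 2248 = 148
Selection 7: 148 + 207 = 355
Selection 8: 355 + 207 = 562
Selection 9: 562 + 207 = 769
Selection 10: 769 + 207 = 976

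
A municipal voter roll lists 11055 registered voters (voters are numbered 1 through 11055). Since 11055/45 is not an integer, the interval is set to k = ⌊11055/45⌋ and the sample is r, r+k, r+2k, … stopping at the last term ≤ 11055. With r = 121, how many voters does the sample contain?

k = ⌊11055/45⌋ = 245
Achieved size = ⌊(11055 − 121)/245⌋ + 1 = ⌊10934/245⌋ + 1 = 44 + 1 = 45
(last selection: 121 + 44×245 = 10901 ≤ 11055; next would be 11146 > 11055)

45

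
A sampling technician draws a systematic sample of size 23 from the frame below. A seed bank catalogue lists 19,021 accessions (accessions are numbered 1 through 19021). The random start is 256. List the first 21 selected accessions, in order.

256, 1083, 1910, 2737, 3564, 4391, 5218, 6045, 6872, 7699, 8526, 9353, 10180, 11007, 11834, 12661, 13488, 14315, 15142, 15969, 16796

k = N/n = 19021/23 = 827
accession 1: 256
accession 2: 256 + 827 = 1083
accession 3: 1083 + 827 = 1910
accession 4: 1910 + 827 = 2737
accession 5: 2737 + 827 = 3564
accession 6: 3564 + 827 = 4391
accession 7: 4391 + 827 = 5218
accession 8: 5218 + 827 = 6045
accession 9: 6045 + 827 = 6872
accession 10: 6872 + 827 = 7699
accession 11: 7699 + 827 = 8526
accession 12: 8526 + 827 = 9353
accession 13: 9353 + 827 = 10180
accession 14: 10180 + 827 = 11007
accession 15: 11007 + 827 = 11834
accession 16: 11834 + 827 = 12661
accession 17: 12661 + 827 = 13488
accession 18: 13488 + 827 = 14315
accession 19: 14315 + 827 = 15142
accession 20: 15142 + 827 = 15969
accession 21: 15969 + 827 = 16796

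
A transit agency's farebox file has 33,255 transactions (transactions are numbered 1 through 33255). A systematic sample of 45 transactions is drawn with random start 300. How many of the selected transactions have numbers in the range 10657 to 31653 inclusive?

28

k = 33255/45 = 739
First selection ≥ 10657: 300 + ⌈(10657−300)/739⌉·739 = 300 + 15×739 = 11385
Last selection ≤ 31653: 300 + ⌊(31653−300)/739⌋·739 = 300 + 42×739 = 31338
Count = 42 − 15 + 1 = 28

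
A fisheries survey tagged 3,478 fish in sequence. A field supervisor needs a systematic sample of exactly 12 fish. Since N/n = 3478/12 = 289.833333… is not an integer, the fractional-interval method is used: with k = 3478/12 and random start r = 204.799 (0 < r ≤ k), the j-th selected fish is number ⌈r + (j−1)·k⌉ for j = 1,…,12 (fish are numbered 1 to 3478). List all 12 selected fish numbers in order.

205, 495, 785, 1075, 1365, 1654, 1944, 2234, 2524, 2814, 3104, 3393

j=1: r + 0k = 204.799 → ⌈·⌉ = 205
j=2: r + 1k = 494.632333… → ⌈·⌉ = 495
j=3: r + 2k = 784.465666… → ⌈·⌉ = 785
j=4: r + 3k = 1074.299 → ⌈·⌉ = 1075
j=5: r + 4k = 1364.132333… → ⌈·⌉ = 1365
j=6: r + 5k = 1653.965666… → ⌈·⌉ = 1654
j=7: r + 6k = 1943.799 → ⌈·⌉ = 1944
j=8: r + 7k = 2233.632333… → ⌈·⌉ = 2234
j=9: r + 8k = 2523.465666… → ⌈·⌉ = 2524
j=10: r + 9k = 2813.299 → ⌈·⌉ = 2814
j=11: r + 10k = 3103.132333… → ⌈·⌉ = 3104
j=12: r + 11k = 3392.965666… → ⌈·⌉ = 3393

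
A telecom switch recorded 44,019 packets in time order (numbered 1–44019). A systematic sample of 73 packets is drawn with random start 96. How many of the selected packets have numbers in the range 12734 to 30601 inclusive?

30

k = 44019/73 = 603
First selection ≥ 12734: 96 + ⌈(12734−96)/603⌉·603 = 96 + 21×603 = 12759
Last selection ≤ 30601: 96 + ⌊(30601−96)/603⌋·603 = 96 + 50×603 = 30246
Count = 50 − 21 + 1 = 30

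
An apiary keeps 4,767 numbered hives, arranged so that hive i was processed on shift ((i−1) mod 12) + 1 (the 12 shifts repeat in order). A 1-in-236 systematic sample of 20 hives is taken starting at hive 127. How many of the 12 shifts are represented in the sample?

Consecutive selections differ by k = 236, so their shift numbers differ by 236 mod 12 = 8.
gcd(236, 12) = 4, so the sample visits 12/4 = 3 distinct residues mod 12.
Start 127 is shift 7; the shifts hit are 3, 7, 11.

3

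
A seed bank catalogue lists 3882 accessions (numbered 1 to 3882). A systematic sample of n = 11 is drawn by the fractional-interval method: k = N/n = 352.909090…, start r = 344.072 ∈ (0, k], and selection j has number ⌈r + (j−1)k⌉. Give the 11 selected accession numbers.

j=1: r + 0k = 344.072 → ⌈·⌉ = 345
j=2: r + 1k = 696.981090… → ⌈·⌉ = 697
j=3: r + 2k = 1049.890181… → ⌈·⌉ = 1050
j=4: r + 3k = 1402.799272… → ⌈·⌉ = 1403
j=5: r + 4k = 1755.708363… → ⌈·⌉ = 1756
j=6: r + 5k = 2108.617454… → ⌈·⌉ = 2109
j=7: r + 6k = 2461.526545… → ⌈·⌉ = 2462
j=8: r + 7k = 2814.435636… → ⌈·⌉ = 2815
j=9: r + 8k = 3167.344727… → ⌈·⌉ = 3168
j=10: r + 9k = 3520.253818… → ⌈·⌉ = 3521
j=11: r + 10k = 3873.162909… → ⌈·⌉ = 3874

345, 697, 1050, 1403, 1756, 2109, 2462, 2815, 3168, 3521, 3874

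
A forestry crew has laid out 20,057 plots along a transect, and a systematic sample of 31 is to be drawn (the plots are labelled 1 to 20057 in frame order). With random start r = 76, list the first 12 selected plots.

k = N/n = 20057/31 = 647
plot 1: 76
plot 2: 76 + 647 = 723
plot 3: 723 + 647 = 1370
plot 4: 1370 + 647 = 2017
plot 5: 2017 + 647 = 2664
plot 6: 2664 + 647 = 3311
plot 7: 3311 + 647 = 3958
plot 8: 3958 + 647 = 4605
plot 9: 4605 + 647 = 5252
plot 10: 5252 + 647 = 5899
plot 11: 5899 + 647 = 6546
plot 12: 6546 + 647 = 7193

76, 723, 1370, 2017, 2664, 3311, 3958, 4605, 5252, 5899, 6546, 7193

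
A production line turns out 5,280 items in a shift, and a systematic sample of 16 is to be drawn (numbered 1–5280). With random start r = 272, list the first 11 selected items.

k = N/n = 5280/16 = 330
item 1: 272
item 2: 272 + 330 = 602
item 3: 602 + 330 = 932
item 4: 932 + 330 = 1262
item 5: 1262 + 330 = 1592
item 6: 1592 + 330 = 1922
item 7: 1922 + 330 = 2252
item 8: 2252 + 330 = 2582
item 9: 2582 + 330 = 2912
item 10: 2912 + 330 = 3242
item 11: 3242 + 330 = 3572

272, 602, 932, 1262, 1592, 1922, 2252, 2582, 2912, 3242, 3572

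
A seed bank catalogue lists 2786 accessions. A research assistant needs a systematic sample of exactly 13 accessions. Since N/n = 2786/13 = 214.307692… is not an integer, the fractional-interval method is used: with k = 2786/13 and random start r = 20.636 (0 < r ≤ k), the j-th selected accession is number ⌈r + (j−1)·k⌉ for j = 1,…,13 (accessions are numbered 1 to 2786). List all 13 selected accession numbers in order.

21, 235, 450, 664, 878, 1093, 1307, 1521, 1736, 1950, 2164, 2379, 2593

j=1: r + 0k = 20.636 → ⌈·⌉ = 21
j=2: r + 1k = 234.943692… → ⌈·⌉ = 235
j=3: r + 2k = 449.251384… → ⌈·⌉ = 450
j=4: r + 3k = 663.559076… → ⌈·⌉ = 664
j=5: r + 4k = 877.866769… → ⌈·⌉ = 878
j=6: r + 5k = 1092.174461… → ⌈·⌉ = 1093
j=7: r + 6k = 1306.482153… → ⌈·⌉ = 1307
j=8: r + 7k = 1520.789846… → ⌈·⌉ = 1521
j=9: r + 8k = 1735.097538… → ⌈·⌉ = 1736
j=10: r + 9k = 1949.405230… → ⌈·⌉ = 1950
j=11: r + 10k = 2163.712923… → ⌈·⌉ = 2164
j=12: r + 11k = 2378.020615… → ⌈·⌉ = 2379
j=13: r + 12k = 2592.328307… → ⌈·⌉ = 2593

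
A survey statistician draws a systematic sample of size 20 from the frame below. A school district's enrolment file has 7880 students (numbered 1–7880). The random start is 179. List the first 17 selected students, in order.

179, 573, 967, 1361, 1755, 2149, 2543, 2937, 3331, 3725, 4119, 4513, 4907, 5301, 5695, 6089, 6483

k = N/n = 7880/20 = 394
student 1: 179
student 2: 179 + 394 = 573
student 3: 573 + 394 = 967
student 4: 967 + 394 = 1361
student 5: 1361 + 394 = 1755
student 6: 1755 + 394 = 2149
student 7: 2149 + 394 = 2543
student 8: 2543 + 394 = 2937
student 9: 2937 + 394 = 3331
student 10: 3331 + 394 = 3725
student 11: 3725 + 394 = 4119
student 12: 4119 + 394 = 4513
student 13: 4513 + 394 = 4907
student 14: 4907 + 394 = 5301
student 15: 5301 + 394 = 5695
student 16: 5695 + 394 = 6089
student 17: 6089 + 394 = 6483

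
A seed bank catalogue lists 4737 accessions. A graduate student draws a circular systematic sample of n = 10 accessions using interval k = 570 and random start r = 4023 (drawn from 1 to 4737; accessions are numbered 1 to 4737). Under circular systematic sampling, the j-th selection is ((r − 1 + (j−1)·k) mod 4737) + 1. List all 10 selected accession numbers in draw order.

Selection 1: 4023
Selection 2: 4023 + 570 = 4593
Selection 3: 4593 + 570 = 5163 → 5163 − 4737 = 426
Selection 4: 426 + 570 = 996
Selection 5: 996 + 570 = 1566
Selection 6: 1566 + 570 = 2136
Selection 7: 2136 + 570 = 2706
Selection 8: 2706 + 570 = 3276
Selection 9: 3276 + 570 = 3846
Selection 10: 3846 + 570 = 4416

4023, 4593, 426, 996, 1566, 2136, 2706, 3276, 3846, 4416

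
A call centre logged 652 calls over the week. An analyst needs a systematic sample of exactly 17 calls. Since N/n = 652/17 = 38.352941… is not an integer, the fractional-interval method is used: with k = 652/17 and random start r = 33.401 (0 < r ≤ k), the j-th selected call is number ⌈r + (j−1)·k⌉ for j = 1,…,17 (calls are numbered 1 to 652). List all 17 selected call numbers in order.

34, 72, 111, 149, 187, 226, 264, 302, 341, 379, 417, 456, 494, 532, 571, 609, 648

j=1: r + 0k = 33.401 → ⌈·⌉ = 34
j=2: r + 1k = 71.753941… → ⌈·⌉ = 72
j=3: r + 2k = 110.106882… → ⌈·⌉ = 111
j=4: r + 3k = 148.459823… → ⌈·⌉ = 149
j=5: r + 4k = 186.812764… → ⌈·⌉ = 187
j=6: r + 5k = 225.165705… → ⌈·⌉ = 226
j=7: r + 6k = 263.518647… → ⌈·⌉ = 264
j=8: r + 7k = 301.871588… → ⌈·⌉ = 302
j=9: r + 8k = 340.224529… → ⌈·⌉ = 341
j=10: r + 9k = 378.577470… → ⌈·⌉ = 379
j=11: r + 10k = 416.930411… → ⌈·⌉ = 417
j=12: r + 11k = 455.283352… → ⌈·⌉ = 456
j=13: r + 12k = 493.636294… → ⌈·⌉ = 494
j=14: r + 13k = 531.989235… → ⌈·⌉ = 532
j=15: r + 14k = 570.342176… → ⌈·⌉ = 571
j=16: r + 15k = 608.695117… → ⌈·⌉ = 609
j=17: r + 16k = 647.048058… → ⌈·⌉ = 648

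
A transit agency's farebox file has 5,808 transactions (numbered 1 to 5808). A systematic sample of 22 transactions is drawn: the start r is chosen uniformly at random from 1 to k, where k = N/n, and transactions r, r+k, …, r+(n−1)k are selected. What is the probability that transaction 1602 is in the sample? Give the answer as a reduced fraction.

k = 5808/22 = 264.
Transaction 1602 is selected iff r ≡ 1602 (mod 264); exactly one such r in {1,…,264}.
Inclusion probability = 1/264.

1/264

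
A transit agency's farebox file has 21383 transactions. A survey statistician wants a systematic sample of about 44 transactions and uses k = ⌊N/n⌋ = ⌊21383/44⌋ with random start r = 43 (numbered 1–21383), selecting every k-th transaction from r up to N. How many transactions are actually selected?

k = ⌊21383/44⌋ = 485
Achieved size = ⌊(21383 − 43)/485⌋ + 1 = ⌊21340/485⌋ + 1 = 44 + 1 = 45
(last selection: 43 + 44×485 = 21383 ≤ 21383; next would be 21868 > 21383)

45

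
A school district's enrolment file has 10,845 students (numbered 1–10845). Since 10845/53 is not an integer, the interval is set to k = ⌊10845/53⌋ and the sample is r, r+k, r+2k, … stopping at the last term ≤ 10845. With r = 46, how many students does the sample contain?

53

k = ⌊10845/53⌋ = 204
Achieved size = ⌊(10845 − 46)/204⌋ + 1 = ⌊10799/204⌋ + 1 = 52 + 1 = 53
(last selection: 46 + 52×204 = 10654 ≤ 10845; next would be 10858 > 10845)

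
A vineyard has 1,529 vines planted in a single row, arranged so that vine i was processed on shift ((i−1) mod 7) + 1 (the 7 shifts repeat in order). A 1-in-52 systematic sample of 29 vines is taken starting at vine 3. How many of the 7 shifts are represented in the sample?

Consecutive selections differ by k = 52, so their shift numbers differ by 52 mod 7 = 3.
gcd(52, 7) = 1, so the sample visits 7/1 = 7 distinct residues mod 7.
Start 3 is shift 3; the shifts hit are 1, 2, 3, 4, 5, 6, 7.

7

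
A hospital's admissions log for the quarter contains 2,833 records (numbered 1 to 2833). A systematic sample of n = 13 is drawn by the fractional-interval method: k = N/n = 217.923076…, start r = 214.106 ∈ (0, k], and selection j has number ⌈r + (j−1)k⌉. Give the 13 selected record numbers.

j=1: r + 0k = 214.106 → ⌈·⌉ = 215
j=2: r + 1k = 432.029076… → ⌈·⌉ = 433
j=3: r + 2k = 649.952153… → ⌈·⌉ = 650
j=4: r + 3k = 867.875230… → ⌈·⌉ = 868
j=5: r + 4k = 1085.798307… → ⌈·⌉ = 1086
j=6: r + 5k = 1303.721384… → ⌈·⌉ = 1304
j=7: r + 6k = 1521.644461… → ⌈·⌉ = 1522
j=8: r + 7k = 1739.567538… → ⌈·⌉ = 1740
j=9: r + 8k = 1957.490615… → ⌈·⌉ = 1958
j=10: r + 9k = 2175.413692… → ⌈·⌉ = 2176
j=11: r + 10k = 2393.336769… → ⌈·⌉ = 2394
j=12: r + 11k = 2611.259846… → ⌈·⌉ = 2612
j=13: r + 12k = 2829.182923… → ⌈·⌉ = 2830

215, 433, 650, 868, 1086, 1304, 1522, 1740, 1958, 2176, 2394, 2612, 2830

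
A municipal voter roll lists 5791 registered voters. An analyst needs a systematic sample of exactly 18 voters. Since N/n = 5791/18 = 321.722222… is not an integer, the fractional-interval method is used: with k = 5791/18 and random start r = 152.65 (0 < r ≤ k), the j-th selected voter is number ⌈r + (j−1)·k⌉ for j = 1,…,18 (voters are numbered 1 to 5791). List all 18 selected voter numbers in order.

j=1: r + 0k = 152.65 → ⌈·⌉ = 153
j=2: r + 1k = 474.372222… → ⌈·⌉ = 475
j=3: r + 2k = 796.094444… → ⌈·⌉ = 797
j=4: r + 3k = 1117.816666… → ⌈·⌉ = 1118
j=5: r + 4k = 1439.538888… → ⌈·⌉ = 1440
j=6: r + 5k = 1761.261111… → ⌈·⌉ = 1762
j=7: r + 6k = 2082.983333… → ⌈·⌉ = 2083
j=8: r + 7k = 2404.705555… → ⌈·⌉ = 2405
j=9: r + 8k = 2726.427777… → ⌈·⌉ = 2727
j=10: r + 9k = 3048.15 → ⌈·⌉ = 3049
j=11: r + 10k = 3369.872222… → ⌈·⌉ = 3370
j=12: r + 11k = 3691.594444… → ⌈·⌉ = 3692
j=13: r + 12k = 4013.316666… → ⌈·⌉ = 4014
j=14: r + 13k = 4335.038888… → ⌈·⌉ = 4336
j=15: r + 14k = 4656.761111… → ⌈·⌉ = 4657
j=16: r + 15k = 4978.483333… → ⌈·⌉ = 4979
j=17: r + 16k = 5300.205555… → ⌈·⌉ = 5301
j=18: r + 17k = 5621.927777… → ⌈·⌉ = 5622

153, 475, 797, 1118, 1440, 1762, 2083, 2405, 2727, 3049, 3370, 3692, 4014, 4336, 4657, 4979, 5301, 5622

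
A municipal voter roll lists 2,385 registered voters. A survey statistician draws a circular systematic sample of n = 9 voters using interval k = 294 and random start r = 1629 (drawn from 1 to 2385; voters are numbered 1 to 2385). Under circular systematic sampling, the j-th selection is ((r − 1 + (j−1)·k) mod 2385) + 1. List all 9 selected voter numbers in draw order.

Selection 1: 1629
Selection 2: 1629 + 294 = 1923
Selection 3: 1923 + 294 = 2217
Selection 4: 2217 + 294 = 2511 → 2511 − 2385 = 126
Selection 5: 126 + 294 = 420
Selection 6: 420 + 294 = 714
Selection 7: 714 + 294 = 1008
Selection 8: 1008 + 294 = 1302
Selection 9: 1302 + 294 = 1596

1629, 1923, 2217, 126, 420, 714, 1008, 1302, 1596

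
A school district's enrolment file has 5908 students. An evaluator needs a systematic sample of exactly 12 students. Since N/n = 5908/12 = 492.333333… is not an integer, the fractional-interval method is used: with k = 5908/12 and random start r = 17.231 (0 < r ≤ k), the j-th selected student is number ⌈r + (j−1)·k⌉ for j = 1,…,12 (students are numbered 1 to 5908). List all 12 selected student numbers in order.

j=1: r + 0k = 17.231 → ⌈·⌉ = 18
j=2: r + 1k = 509.564333… → ⌈·⌉ = 510
j=3: r + 2k = 1001.897666… → ⌈·⌉ = 1002
j=4: r + 3k = 1494.231 → ⌈·⌉ = 1495
j=5: r + 4k = 1986.564333… → ⌈·⌉ = 1987
j=6: r + 5k = 2478.897666… → ⌈·⌉ = 2479
j=7: r + 6k = 2971.231 → ⌈·⌉ = 2972
j=8: r + 7k = 3463.564333… → ⌈·⌉ = 3464
j=9: r + 8k = 3955.897666… → ⌈·⌉ = 3956
j=10: r + 9k = 4448.231 → ⌈·⌉ = 4449
j=11: r + 10k = 4940.564333… → ⌈·⌉ = 4941
j=12: r + 11k = 5432.897666… → ⌈·⌉ = 5433

18, 510, 1002, 1495, 1987, 2479, 2972, 3464, 3956, 4449, 4941, 5433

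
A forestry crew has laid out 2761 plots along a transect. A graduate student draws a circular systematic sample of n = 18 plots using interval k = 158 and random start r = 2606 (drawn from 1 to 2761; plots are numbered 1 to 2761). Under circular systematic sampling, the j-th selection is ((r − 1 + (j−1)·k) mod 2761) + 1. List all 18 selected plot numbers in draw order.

Selection 1: 2606
Selection 2: 2606 + 158 = 2764 → 2764 − 2761 = 3
Selection 3: 3 + 158 = 161
Selection 4: 161 + 158 = 319
Selection 5: 319 + 158 = 477
Selection 6: 477 + 158 = 635
Selection 7: 635 + 158 = 793
Selection 8: 793 + 158 = 951
Selection 9: 951 + 158 = 1109
Selection 10: 1109 + 158 = 1267
Selection 11: 1267 + 158 = 1425
Selection 12: 1425 + 158 = 1583
Selection 13: 1583 + 158 = 1741
Selection 14: 1741 + 158 = 1899
Selection 15: 1899 + 158 = 2057
Selection 16: 2057 + 158 = 2215
Selection 17: 2215 + 158 = 2373
Selection 18: 2373 + 158 = 2531

2606, 3, 161, 319, 477, 635, 793, 951, 1109, 1267, 1425, 1583, 1741, 1899, 2057, 2215, 2373, 2531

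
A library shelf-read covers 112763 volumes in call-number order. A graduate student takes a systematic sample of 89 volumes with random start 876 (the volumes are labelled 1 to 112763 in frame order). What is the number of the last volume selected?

k = 112763/89 = 1267
89th selection = r + (89−1)·k = 876 + 88×1267 = 876 + 111496 = 112372

112372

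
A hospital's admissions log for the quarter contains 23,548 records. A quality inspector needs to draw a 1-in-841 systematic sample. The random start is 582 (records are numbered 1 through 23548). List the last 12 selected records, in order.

14038, 14879, 15720, 16561, 17402, 18243, 19084, 19925, 20766, 21607, 22448, 23289

17th selection = 582 + 16×841 = 14038
18th: 14038 + 841 = 14879
19th: 14879 + 841 = 15720
20th: 15720 + 841 = 16561
21st: 16561 + 841 = 17402
22nd: 17402 + 841 = 18243
23rd: 18243 + 841 = 19084
24th: 19084 + 841 = 19925
25th: 19925 + 841 = 20766
26th: 20766 + 841 = 21607
27th: 21607 + 841 = 22448
28th: 22448 + 841 = 23289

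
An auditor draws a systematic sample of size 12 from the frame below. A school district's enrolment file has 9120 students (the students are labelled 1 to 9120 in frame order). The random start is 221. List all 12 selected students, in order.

221, 981, 1741, 2501, 3261, 4021, 4781, 5541, 6301, 7061, 7821, 8581

k = N/n = 9120/12 = 760
student 1: 221
student 2: 221 + 760 = 981
student 3: 981 + 760 = 1741
student 4: 1741 + 760 = 2501
student 5: 2501 + 760 = 3261
student 6: 3261 + 760 = 4021
student 7: 4021 + 760 = 4781
student 8: 4781 + 760 = 5541
student 9: 5541 + 760 = 6301
student 10: 6301 + 760 = 7061
student 11: 7061 + 760 = 7821
student 12: 7821 + 760 = 8581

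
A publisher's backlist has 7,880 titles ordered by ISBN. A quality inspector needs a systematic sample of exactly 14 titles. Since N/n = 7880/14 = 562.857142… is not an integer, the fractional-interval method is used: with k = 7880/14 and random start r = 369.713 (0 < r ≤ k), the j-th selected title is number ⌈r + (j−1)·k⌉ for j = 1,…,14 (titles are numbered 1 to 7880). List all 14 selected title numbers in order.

j=1: r + 0k = 369.713 → ⌈·⌉ = 370
j=2: r + 1k = 932.570142… → ⌈·⌉ = 933
j=3: r + 2k = 1495.427285… → ⌈·⌉ = 1496
j=4: r + 3k = 2058.284428… → ⌈·⌉ = 2059
j=5: r + 4k = 2621.141571… → ⌈·⌉ = 2622
j=6: r + 5k = 3183.998714… → ⌈·⌉ = 3184
j=7: r + 6k = 3746.855857… → ⌈·⌉ = 3747
j=8: r + 7k = 4309.713 → ⌈·⌉ = 4310
j=9: r + 8k = 4872.570142… → ⌈·⌉ = 4873
j=10: r + 9k = 5435.427285… → ⌈·⌉ = 5436
j=11: r + 10k = 5998.284428… → ⌈·⌉ = 5999
j=12: r + 11k = 6561.141571… → ⌈·⌉ = 6562
j=13: r + 12k = 7123.998714… → ⌈·⌉ = 7124
j=14: r + 13k = 7686.855857… → ⌈·⌉ = 7687

370, 933, 1496, 2059, 2622, 3184, 3747, 4310, 4873, 5436, 5999, 6562, 7124, 7687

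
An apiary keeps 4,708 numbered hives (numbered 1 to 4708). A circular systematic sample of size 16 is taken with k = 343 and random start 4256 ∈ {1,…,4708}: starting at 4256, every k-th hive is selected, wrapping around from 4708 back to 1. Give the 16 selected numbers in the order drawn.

4256, 4599, 234, 577, 920, 1263, 1606, 1949, 2292, 2635, 2978, 3321, 3664, 4007, 4350, 4693

Selection 1: 4256
Selection 2: 4256 + 343 = 4599
Selection 3: 4599 + 343 = 4942 → 4942 − 4708 = 234
Selection 4: 234 + 343 = 577
Selection 5: 577 + 343 = 920
Selection 6: 920 + 343 = 1263
Selection 7: 1263 + 343 = 1606
Selection 8: 1606 + 343 = 1949
Selection 9: 1949 + 343 = 2292
Selection 10: 2292 + 343 = 2635
Selection 11: 2635 + 343 = 2978
Selection 12: 2978 + 343 = 3321
Selection 13: 3321 + 343 = 3664
Selection 14: 3664 + 343 = 4007
Selection 15: 4007 + 343 = 4350
Selection 16: 4350 + 343 = 4693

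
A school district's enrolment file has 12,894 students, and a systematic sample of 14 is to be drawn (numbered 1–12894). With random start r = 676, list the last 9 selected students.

k = N/n = 12894/14 = 921
6th selection = 676 + 5×921 = 5281
7th: 5281 + 921 = 6202
8th: 6202 + 921 = 7123
9th: 7123 + 921 = 8044
10th: 8044 + 921 = 8965
11th: 8965 + 921 = 9886
12th: 9886 + 921 = 10807
13th: 10807 + 921 = 11728
14th: 11728 + 921 = 12649

5281, 6202, 7123, 8044, 8965, 9886, 10807, 11728, 12649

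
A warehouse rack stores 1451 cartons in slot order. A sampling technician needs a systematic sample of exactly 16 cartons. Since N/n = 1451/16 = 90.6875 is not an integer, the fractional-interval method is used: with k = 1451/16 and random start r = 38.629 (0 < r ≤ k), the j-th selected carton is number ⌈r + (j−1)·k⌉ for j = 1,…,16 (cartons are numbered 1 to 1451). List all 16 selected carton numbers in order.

j=1: r + 0k = 38.629 → ⌈·⌉ = 39
j=2: r + 1k = 129.3165 → ⌈·⌉ = 130
j=3: r + 2k = 220.004 → ⌈·⌉ = 221
j=4: r + 3k = 310.6915 → ⌈·⌉ = 311
j=5: r + 4k = 401.379 → ⌈·⌉ = 402
j=6: r + 5k = 492.0665 → ⌈·⌉ = 493
j=7: r + 6k = 582.754 → ⌈·⌉ = 583
j=8: r + 7k = 673.4415 → ⌈·⌉ = 674
j=9: r + 8k = 764.129 → ⌈·⌉ = 765
j=10: r + 9k = 854.8165 → ⌈·⌉ = 855
j=11: r + 10k = 945.504 → ⌈·⌉ = 946
j=12: r + 11k = 1036.1915 → ⌈·⌉ = 1037
j=13: r + 12k = 1126.879 → ⌈·⌉ = 1127
j=14: r + 13k = 1217.5665 → ⌈·⌉ = 1218
j=15: r + 14k = 1308.254 → ⌈·⌉ = 1309
j=16: r + 15k = 1398.9415 → ⌈·⌉ = 1399

39, 130, 221, 311, 402, 493, 583, 674, 765, 855, 946, 1037, 1127, 1218, 1309, 1399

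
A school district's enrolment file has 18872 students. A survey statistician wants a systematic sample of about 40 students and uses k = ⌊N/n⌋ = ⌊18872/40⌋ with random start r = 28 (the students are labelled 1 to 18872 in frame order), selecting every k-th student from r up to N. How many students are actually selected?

k = ⌊18872/40⌋ = 471
Achieved size = ⌊(18872 − 28)/471⌋ + 1 = ⌊18844/471⌋ + 1 = 40 + 1 = 41
(last selection: 28 + 40×471 = 18868 ≤ 18872; next would be 19339 > 18872)

41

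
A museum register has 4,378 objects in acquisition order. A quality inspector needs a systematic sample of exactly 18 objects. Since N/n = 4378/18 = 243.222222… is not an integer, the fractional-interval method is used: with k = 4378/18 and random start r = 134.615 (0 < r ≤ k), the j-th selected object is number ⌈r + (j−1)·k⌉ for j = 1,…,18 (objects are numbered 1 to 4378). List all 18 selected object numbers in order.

135, 378, 622, 865, 1108, 1351, 1594, 1838, 2081, 2324, 2567, 2811, 3054, 3297, 3540, 3783, 4027, 4270

j=1: r + 0k = 134.615 → ⌈·⌉ = 135
j=2: r + 1k = 377.837222… → ⌈·⌉ = 378
j=3: r + 2k = 621.059444… → ⌈·⌉ = 622
j=4: r + 3k = 864.281666… → ⌈·⌉ = 865
j=5: r + 4k = 1107.503888… → ⌈·⌉ = 1108
j=6: r + 5k = 1350.726111… → ⌈·⌉ = 1351
j=7: r + 6k = 1593.948333… → ⌈·⌉ = 1594
j=8: r + 7k = 1837.170555… → ⌈·⌉ = 1838
j=9: r + 8k = 2080.392777… → ⌈·⌉ = 2081
j=10: r + 9k = 2323.615 → ⌈·⌉ = 2324
j=11: r + 10k = 2566.837222… → ⌈·⌉ = 2567
j=12: r + 11k = 2810.059444… → ⌈·⌉ = 2811
j=13: r + 12k = 3053.281666… → ⌈·⌉ = 3054
j=14: r + 13k = 3296.503888… → ⌈·⌉ = 3297
j=15: r + 14k = 3539.726111… → ⌈·⌉ = 3540
j=16: r + 15k = 3782.948333… → ⌈·⌉ = 3783
j=17: r + 16k = 4026.170555… → ⌈·⌉ = 4027
j=18: r + 17k = 4269.392777… → ⌈·⌉ = 4270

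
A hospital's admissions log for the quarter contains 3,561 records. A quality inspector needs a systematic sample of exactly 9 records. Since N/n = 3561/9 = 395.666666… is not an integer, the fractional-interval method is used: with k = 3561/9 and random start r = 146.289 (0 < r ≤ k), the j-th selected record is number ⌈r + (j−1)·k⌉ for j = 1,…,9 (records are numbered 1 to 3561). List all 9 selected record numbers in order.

j=1: r + 0k = 146.289 → ⌈·⌉ = 147
j=2: r + 1k = 541.955666… → ⌈·⌉ = 542
j=3: r + 2k = 937.622333… → ⌈·⌉ = 938
j=4: r + 3k = 1333.289 → ⌈·⌉ = 1334
j=5: r + 4k = 1728.955666… → ⌈·⌉ = 1729
j=6: r + 5k = 2124.622333… → ⌈·⌉ = 2125
j=7: r + 6k = 2520.289 → ⌈·⌉ = 2521
j=8: r + 7k = 2915.955666… → ⌈·⌉ = 2916
j=9: r + 8k = 3311.622333… → ⌈·⌉ = 3312

147, 542, 938, 1334, 1729, 2125, 2521, 2916, 3312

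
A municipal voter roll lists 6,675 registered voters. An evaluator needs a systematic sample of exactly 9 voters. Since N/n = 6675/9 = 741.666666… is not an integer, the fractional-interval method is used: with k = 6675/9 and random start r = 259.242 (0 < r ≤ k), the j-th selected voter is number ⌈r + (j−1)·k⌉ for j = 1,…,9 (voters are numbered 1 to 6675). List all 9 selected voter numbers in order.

260, 1001, 1743, 2485, 3226, 3968, 4710, 5451, 6193

j=1: r + 0k = 259.242 → ⌈·⌉ = 260
j=2: r + 1k = 1000.908666… → ⌈·⌉ = 1001
j=3: r + 2k = 1742.575333… → ⌈·⌉ = 1743
j=4: r + 3k = 2484.242 → ⌈·⌉ = 2485
j=5: r + 4k = 3225.908666… → ⌈·⌉ = 3226
j=6: r + 5k = 3967.575333… → ⌈·⌉ = 3968
j=7: r + 6k = 4709.242 → ⌈·⌉ = 4710
j=8: r + 7k = 5450.908666… → ⌈·⌉ = 5451
j=9: r + 8k = 6192.575333… → ⌈·⌉ = 6193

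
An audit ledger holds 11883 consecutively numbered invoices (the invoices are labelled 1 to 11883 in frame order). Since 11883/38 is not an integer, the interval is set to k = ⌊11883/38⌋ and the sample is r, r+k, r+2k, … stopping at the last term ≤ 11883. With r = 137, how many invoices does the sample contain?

38

k = ⌊11883/38⌋ = 312
Achieved size = ⌊(11883 − 137)/312⌋ + 1 = ⌊11746/312⌋ + 1 = 37 + 1 = 38
(last selection: 137 + 37×312 = 11681 ≤ 11883; next would be 11993 > 11883)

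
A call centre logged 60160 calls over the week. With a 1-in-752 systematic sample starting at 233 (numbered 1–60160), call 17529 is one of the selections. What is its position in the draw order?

k = 752
position = (17529 − 233)/752 + 1 = 17296/752 + 1 = 23 + 1 = 24

24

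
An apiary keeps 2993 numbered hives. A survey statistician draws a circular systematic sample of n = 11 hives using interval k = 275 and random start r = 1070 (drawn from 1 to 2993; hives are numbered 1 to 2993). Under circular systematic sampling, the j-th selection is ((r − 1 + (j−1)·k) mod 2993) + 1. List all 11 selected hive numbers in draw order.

Selection 1: 1070
Selection 2: 1070 + 275 = 1345
Selection 3: 1345 + 275 = 1620
Selection 4: 1620 + 275 = 1895
Selection 5: 1895 + 275 = 2170
Selection 6: 2170 + 275 = 2445
Selection 7: 2445 + 275 = 2720
Selection 8: 2720 + 275 = 2995 → 2995 − 2993 = 2
Selection 9: 2 + 275 = 277
Selection 10: 277 + 275 = 552
Selection 11: 552 + 275 = 827

1070, 1345, 1620, 1895, 2170, 2445, 2720, 2, 277, 552, 827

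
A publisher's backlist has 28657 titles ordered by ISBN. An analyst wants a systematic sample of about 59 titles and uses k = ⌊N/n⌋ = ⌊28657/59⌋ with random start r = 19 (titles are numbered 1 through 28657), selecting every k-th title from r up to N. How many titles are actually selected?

60

k = ⌊28657/59⌋ = 485
Achieved size = ⌊(28657 − 19)/485⌋ + 1 = ⌊28638/485⌋ + 1 = 59 + 1 = 60
(last selection: 19 + 59×485 = 28634 ≤ 28657; next would be 29119 > 28657)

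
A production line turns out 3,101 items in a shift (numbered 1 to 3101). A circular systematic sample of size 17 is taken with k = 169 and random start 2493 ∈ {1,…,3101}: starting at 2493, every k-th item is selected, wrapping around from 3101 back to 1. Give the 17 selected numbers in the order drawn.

2493, 2662, 2831, 3000, 68, 237, 406, 575, 744, 913, 1082, 1251, 1420, 1589, 1758, 1927, 2096

Selection 1: 2493
Selection 2: 2493 + 169 = 2662
Selection 3: 2662 + 169 = 2831
Selection 4: 2831 + 169 = 3000
Selection 5: 3000 + 169 = 3169 → 3169 − 3101 = 68
Selection 6: 68 + 169 = 237
Selection 7: 237 + 169 = 406
Selection 8: 406 + 169 = 575
Selection 9: 575 + 169 = 744
Selection 10: 744 + 169 = 913
Selection 11: 913 + 169 = 1082
Selection 12: 1082 + 169 = 1251
Selection 13: 1251 + 169 = 1420
Selection 14: 1420 + 169 = 1589
Selection 15: 1589 + 169 = 1758
Selection 16: 1758 + 169 = 1927
Selection 17: 1927 + 169 = 2096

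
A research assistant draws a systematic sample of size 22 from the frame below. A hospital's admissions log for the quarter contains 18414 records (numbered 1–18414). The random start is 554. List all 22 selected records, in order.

554, 1391, 2228, 3065, 3902, 4739, 5576, 6413, 7250, 8087, 8924, 9761, 10598, 11435, 12272, 13109, 13946, 14783, 15620, 16457, 17294, 18131

k = N/n = 18414/22 = 837
record 1: 554
record 2: 554 + 837 = 1391
record 3: 1391 + 837 = 2228
record 4: 2228 + 837 = 3065
record 5: 3065 + 837 = 3902
record 6: 3902 + 837 = 4739
record 7: 4739 + 837 = 5576
record 8: 5576 + 837 = 6413
record 9: 6413 + 837 = 7250
record 10: 7250 + 837 = 8087
record 11: 8087 + 837 = 8924
record 12: 8924 + 837 = 9761
record 13: 9761 + 837 = 10598
record 14: 10598 + 837 = 11435
record 15: 11435 + 837 = 12272
record 16: 12272 + 837 = 13109
record 17: 13109 + 837 = 13946
record 18: 13946 + 837 = 14783
record 19: 14783 + 837 = 15620
record 20: 15620 + 837 = 16457
record 21: 16457 + 837 = 17294
record 22: 17294 + 837 = 18131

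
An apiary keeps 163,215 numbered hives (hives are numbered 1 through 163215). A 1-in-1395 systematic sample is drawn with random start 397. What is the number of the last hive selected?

k = 1395
117th selection = r + (117−1)·k = 397 + 116×1395 = 397 + 161820 = 162217

162217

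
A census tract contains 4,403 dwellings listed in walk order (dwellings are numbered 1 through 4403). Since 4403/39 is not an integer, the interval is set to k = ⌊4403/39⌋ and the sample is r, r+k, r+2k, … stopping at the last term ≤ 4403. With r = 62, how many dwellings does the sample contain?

k = ⌊4403/39⌋ = 112
Achieved size = ⌊(4403 − 62)/112⌋ + 1 = ⌊4341/112⌋ + 1 = 38 + 1 = 39
(last selection: 62 + 38×112 = 4318 ≤ 4403; next would be 4430 > 4403)

39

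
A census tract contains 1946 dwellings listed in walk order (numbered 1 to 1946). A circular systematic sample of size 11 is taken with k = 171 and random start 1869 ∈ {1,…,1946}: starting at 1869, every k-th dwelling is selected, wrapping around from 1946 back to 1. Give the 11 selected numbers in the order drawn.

1869, 94, 265, 436, 607, 778, 949, 1120, 1291, 1462, 1633

Selection 1: 1869
Selection 2: 1869 + 171 = 2040 → 2040 − 1946 = 94
Selection 3: 94 + 171 = 265
Selection 4: 265 + 171 = 436
Selection 5: 436 + 171 = 607
Selection 6: 607 + 171 = 778
Selection 7: 778 + 171 = 949
Selection 8: 949 + 171 = 1120
Selection 9: 1120 + 171 = 1291
Selection 10: 1291 + 171 = 1462
Selection 11: 1462 + 171 = 1633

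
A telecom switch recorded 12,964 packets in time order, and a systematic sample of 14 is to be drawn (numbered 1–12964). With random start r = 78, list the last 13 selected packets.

k = N/n = 12964/14 = 926
2nd selection = 78 + 1×926 = 1004
3rd: 1004 + 926 = 1930
4th: 1930 + 926 = 2856
5th: 2856 + 926 = 3782
6th: 3782 + 926 = 4708
7th: 4708 + 926 = 5634
8th: 5634 + 926 = 6560
9th: 6560 + 926 = 7486
10th: 7486 + 926 = 8412
11th: 8412 + 926 = 9338
12th: 9338 + 926 = 10264
13th: 10264 + 926 = 11190
14th: 11190 + 926 = 12116

1004, 1930, 2856, 3782, 4708, 5634, 6560, 7486, 8412, 9338, 10264, 11190, 12116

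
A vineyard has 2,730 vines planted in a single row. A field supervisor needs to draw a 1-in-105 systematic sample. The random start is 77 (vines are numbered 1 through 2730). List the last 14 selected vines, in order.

1337, 1442, 1547, 1652, 1757, 1862, 1967, 2072, 2177, 2282, 2387, 2492, 2597, 2702

13th selection = 77 + 12×105 = 1337
14th: 1337 + 105 = 1442
15th: 1442 + 105 = 1547
16th: 1547 + 105 = 1652
17th: 1652 + 105 = 1757
18th: 1757 + 105 = 1862
19th: 1862 + 105 = 1967
20th: 1967 + 105 = 2072
21st: 2072 + 105 = 2177
22nd: 2177 + 105 = 2282
23rd: 2282 + 105 = 2387
24th: 2387 + 105 = 2492
25th: 2492 + 105 = 2597
26th: 2597 + 105 = 2702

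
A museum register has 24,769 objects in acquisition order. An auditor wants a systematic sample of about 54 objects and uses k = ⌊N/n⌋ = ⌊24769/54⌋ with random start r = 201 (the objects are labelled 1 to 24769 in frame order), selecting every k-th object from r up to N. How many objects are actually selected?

k = ⌊24769/54⌋ = 458
Achieved size = ⌊(24769 − 201)/458⌋ + 1 = ⌊24568/458⌋ + 1 = 53 + 1 = 54
(last selection: 201 + 53×458 = 24475 ≤ 24769; next would be 24933 > 24769)

54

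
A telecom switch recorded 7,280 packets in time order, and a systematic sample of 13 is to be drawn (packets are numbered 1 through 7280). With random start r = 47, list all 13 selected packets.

k = N/n = 7280/13 = 560
packet 1: 47
packet 2: 47 + 560 = 607
packet 3: 607 + 560 = 1167
packet 4: 1167 + 560 = 1727
packet 5: 1727 + 560 = 2287
packet 6: 2287 + 560 = 2847
packet 7: 2847 + 560 = 3407
packet 8: 3407 + 560 = 3967
packet 9: 3967 + 560 = 4527
packet 10: 4527 + 560 = 5087
packet 11: 5087 + 560 = 5647
packet 12: 5647 + 560 = 6207
packet 13: 6207 + 560 = 6767

47, 607, 1167, 1727, 2287, 2847, 3407, 3967, 4527, 5087, 5647, 6207, 6767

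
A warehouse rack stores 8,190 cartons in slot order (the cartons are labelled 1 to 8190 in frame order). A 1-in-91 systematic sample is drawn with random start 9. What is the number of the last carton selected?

k = 91
90th selection = r + (90−1)·k = 9 + 89×91 = 9 + 8099 = 8108

8108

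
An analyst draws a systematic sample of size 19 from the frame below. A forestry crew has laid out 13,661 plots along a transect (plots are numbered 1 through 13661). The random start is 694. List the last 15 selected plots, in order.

3570, 4289, 5008, 5727, 6446, 7165, 7884, 8603, 9322, 10041, 10760, 11479, 12198, 12917, 13636

k = N/n = 13661/19 = 719
5th selection = 694 + 4×719 = 3570
6th: 3570 + 719 = 4289
7th: 4289 + 719 = 5008
8th: 5008 + 719 = 5727
9th: 5727 + 719 = 6446
10th: 6446 + 719 = 7165
11th: 7165 + 719 = 7884
12th: 7884 + 719 = 8603
13th: 8603 + 719 = 9322
14th: 9322 + 719 = 10041
15th: 10041 + 719 = 10760
16th: 10760 + 719 = 11479
17th: 11479 + 719 = 12198
18th: 12198 + 719 = 12917
19th: 12917 + 719 = 13636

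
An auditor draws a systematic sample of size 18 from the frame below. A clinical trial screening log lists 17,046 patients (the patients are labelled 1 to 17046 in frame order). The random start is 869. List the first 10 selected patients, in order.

869, 1816, 2763, 3710, 4657, 5604, 6551, 7498, 8445, 9392

k = N/n = 17046/18 = 947
patient 1: 869
patient 2: 869 + 947 = 1816
patient 3: 1816 + 947 = 2763
patient 4: 2763 + 947 = 3710
patient 5: 3710 + 947 = 4657
patient 6: 4657 + 947 = 5604
patient 7: 5604 + 947 = 6551
patient 8: 6551 + 947 = 7498
patient 9: 7498 + 947 = 8445
patient 10: 8445 + 947 = 9392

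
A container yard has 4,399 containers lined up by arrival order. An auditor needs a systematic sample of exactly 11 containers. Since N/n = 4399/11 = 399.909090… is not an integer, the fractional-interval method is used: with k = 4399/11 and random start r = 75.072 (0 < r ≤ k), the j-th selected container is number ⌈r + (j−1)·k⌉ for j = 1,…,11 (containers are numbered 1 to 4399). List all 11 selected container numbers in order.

76, 475, 875, 1275, 1675, 2075, 2475, 2875, 3275, 3675, 4075

j=1: r + 0k = 75.072 → ⌈·⌉ = 76
j=2: r + 1k = 474.981090… → ⌈·⌉ = 475
j=3: r + 2k = 874.890181… → ⌈·⌉ = 875
j=4: r + 3k = 1274.799272… → ⌈·⌉ = 1275
j=5: r + 4k = 1674.708363… → ⌈·⌉ = 1675
j=6: r + 5k = 2074.617454… → ⌈·⌉ = 2075
j=7: r + 6k = 2474.526545… → ⌈·⌉ = 2475
j=8: r + 7k = 2874.435636… → ⌈·⌉ = 2875
j=9: r + 8k = 3274.344727… → ⌈·⌉ = 3275
j=10: r + 9k = 3674.253818… → ⌈·⌉ = 3675
j=11: r + 10k = 4074.162909… → ⌈·⌉ = 4075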